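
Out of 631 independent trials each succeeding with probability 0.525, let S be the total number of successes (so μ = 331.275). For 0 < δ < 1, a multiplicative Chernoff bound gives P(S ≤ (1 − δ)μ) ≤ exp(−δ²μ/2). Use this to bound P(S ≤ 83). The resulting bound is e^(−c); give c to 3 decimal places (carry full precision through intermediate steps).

Write 83 = (1 − δ)μ, so δ = 1 − 83/331.275 = 0.7494529…
Then the exponent is δ²μ/2 = (μ − 83)²/(2μ) = 93.035206.

93.035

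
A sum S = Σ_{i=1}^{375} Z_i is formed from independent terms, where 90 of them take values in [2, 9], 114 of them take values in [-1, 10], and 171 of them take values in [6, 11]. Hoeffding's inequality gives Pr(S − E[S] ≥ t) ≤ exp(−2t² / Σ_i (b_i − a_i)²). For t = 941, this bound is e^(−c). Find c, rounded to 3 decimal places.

Σ(b_i − a_i)² = 90·7² + 114·11² + 171·5² = 22479.
c = 2t² / 22479 = 2·941² / 22479 = 78.7830.

78.783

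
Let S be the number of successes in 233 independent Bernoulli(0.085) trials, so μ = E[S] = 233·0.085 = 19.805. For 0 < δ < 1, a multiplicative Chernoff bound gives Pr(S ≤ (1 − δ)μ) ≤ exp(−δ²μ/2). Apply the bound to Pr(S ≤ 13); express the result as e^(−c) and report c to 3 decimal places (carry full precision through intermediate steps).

1.169

Write 13 = (1 − δ)μ, so δ = 1 − 13/19.805 = 0.3436001…
Then the exponent is δ²μ/2 = (μ − 13)²/(2μ) = 1.169099.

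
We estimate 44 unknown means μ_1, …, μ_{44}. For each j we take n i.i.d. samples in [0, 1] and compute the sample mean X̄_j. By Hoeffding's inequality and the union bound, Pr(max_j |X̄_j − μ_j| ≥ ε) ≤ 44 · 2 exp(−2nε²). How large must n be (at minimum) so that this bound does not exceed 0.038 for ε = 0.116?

Need 2·44·exp(−2nε²) ≤ 0.038, i.e. exp(−2nε²) ≤ 0.038/88.
So 2nε² ≥ ln(88/0.038) = 7.747506.
Hence n ≥ 7.747506/(2·0.116²) = 287.883.
The smallest integer n is 288.

288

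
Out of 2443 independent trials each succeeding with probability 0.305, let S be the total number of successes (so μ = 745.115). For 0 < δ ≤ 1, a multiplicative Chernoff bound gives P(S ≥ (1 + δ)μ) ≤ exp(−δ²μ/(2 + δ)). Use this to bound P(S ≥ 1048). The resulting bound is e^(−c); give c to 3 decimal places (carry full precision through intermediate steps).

Write 1048 = (1 + δ)μ, so δ = 1048/745.115 − 1 = 0.4064943…
Then the exponent is δ²μ/(2 + δ) = (1048 − μ)² / (μ·(2 + δ)) = 51.161985.

51.162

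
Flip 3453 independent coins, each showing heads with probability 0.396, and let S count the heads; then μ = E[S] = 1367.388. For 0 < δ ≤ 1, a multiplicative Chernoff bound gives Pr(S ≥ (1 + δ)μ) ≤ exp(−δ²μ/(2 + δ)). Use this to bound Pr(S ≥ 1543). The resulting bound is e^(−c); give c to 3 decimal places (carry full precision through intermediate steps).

10.596

Write 1543 = (1 + δ)μ, so δ = 1543/1367.388 − 1 = 0.1284288…
Then the exponent is δ²μ/(2 + δ) = (1543 − μ)² / (μ·(2 + δ)) = 10.596379.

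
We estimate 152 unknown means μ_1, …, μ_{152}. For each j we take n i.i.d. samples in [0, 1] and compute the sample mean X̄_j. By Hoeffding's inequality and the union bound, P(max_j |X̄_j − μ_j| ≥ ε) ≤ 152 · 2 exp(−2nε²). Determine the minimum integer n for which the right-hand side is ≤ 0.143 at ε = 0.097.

408

Need 2·152·exp(−2nε²) ≤ 0.143, i.e. exp(−2nε²) ≤ 0.143/304.
So 2nε² ≥ ln(304/0.143) = 7.661938.
Hence n ≥ 7.661938/(2·0.097²) = 407.160.
The smallest integer n is 408.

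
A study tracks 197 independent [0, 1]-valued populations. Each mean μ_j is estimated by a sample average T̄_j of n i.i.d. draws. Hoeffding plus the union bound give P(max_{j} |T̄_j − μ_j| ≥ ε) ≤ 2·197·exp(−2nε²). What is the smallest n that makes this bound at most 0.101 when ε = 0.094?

Need 2·197·exp(−2nε²) ≤ 0.101, i.e. exp(−2nε²) ≤ 0.101/394.
So 2nε² ≥ ln(394/0.101) = 8.268986.
Hence n ≥ 8.268986/(2·0.094²) = 467.915.
The smallest integer n is 468.

468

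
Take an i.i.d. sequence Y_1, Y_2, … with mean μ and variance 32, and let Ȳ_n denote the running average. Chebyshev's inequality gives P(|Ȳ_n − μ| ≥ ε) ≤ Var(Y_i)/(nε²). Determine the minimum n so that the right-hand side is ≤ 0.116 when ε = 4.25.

Require 32/(n·4.25²) ≤ 0.116, i.e. n ≥ 32/(0.116·4.25²) = 15.273.
The smallest integer n is 16.

16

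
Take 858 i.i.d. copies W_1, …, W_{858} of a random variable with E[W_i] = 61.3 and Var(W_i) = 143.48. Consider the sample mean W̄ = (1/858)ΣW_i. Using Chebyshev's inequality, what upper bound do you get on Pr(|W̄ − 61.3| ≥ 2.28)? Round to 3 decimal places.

Var(W̄) = Var(W_i)/n = 143.48/858 = 0.16723.
Chebyshev: Pr(|W̄ − 61.3| ≥ 2.28) ≤ Var(W̄)/(2.28)² = 143.48/(858·2.28²) = 0.0322.

0.032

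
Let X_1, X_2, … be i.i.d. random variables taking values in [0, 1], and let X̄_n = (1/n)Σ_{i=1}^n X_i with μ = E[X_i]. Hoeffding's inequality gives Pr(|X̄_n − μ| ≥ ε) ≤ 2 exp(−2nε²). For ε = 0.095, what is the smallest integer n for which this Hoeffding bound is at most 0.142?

147

Require 2·exp(−2nε²) ≤ 0.142, i.e. 2nε² ≥ ln(2/0.142) = 2.645075.
So n ≥ 2.645075 / (2·0.095²) = 146.542.
The smallest integer n is 147.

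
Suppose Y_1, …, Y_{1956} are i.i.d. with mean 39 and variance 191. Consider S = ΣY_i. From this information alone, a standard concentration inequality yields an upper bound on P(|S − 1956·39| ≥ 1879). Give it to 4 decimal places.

0.1058

With mean and variance of each term known, Chebyshev's inequality bounds the deviation of the sum (or sample mean).
Var(S) = n·Var(Y_i) = 1956·191 = 373596.
Chebyshev: P(|S − 1956·39| ≥ 1879) ≤ Var(S)/1879² = 373596/3530641 = 0.1058.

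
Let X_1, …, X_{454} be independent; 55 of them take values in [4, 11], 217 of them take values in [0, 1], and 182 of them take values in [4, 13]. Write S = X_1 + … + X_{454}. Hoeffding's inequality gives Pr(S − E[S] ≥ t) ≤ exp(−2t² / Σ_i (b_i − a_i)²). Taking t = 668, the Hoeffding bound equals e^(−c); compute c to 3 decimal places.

Σ(b_i − a_i)² = 55·7² + 217·1² + 182·9² = 17654.
c = 2t² / 17654 = 2·668² / 17654 = 50.5522.

50.552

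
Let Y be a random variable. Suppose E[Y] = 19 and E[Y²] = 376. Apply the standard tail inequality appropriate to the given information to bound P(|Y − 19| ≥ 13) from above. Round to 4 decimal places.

The first two moments determine the variance, so Chebyshev's inequality is the sharpest standard bound available.
Var(Y) = E[Y²] − (E[Y])² = 376 − 361 = 15.
Chebyshev's inequality: P(|Y − μ| ≥ t) ≤ Var(Y)/t² = 15/169 = 0.0888.

0.0888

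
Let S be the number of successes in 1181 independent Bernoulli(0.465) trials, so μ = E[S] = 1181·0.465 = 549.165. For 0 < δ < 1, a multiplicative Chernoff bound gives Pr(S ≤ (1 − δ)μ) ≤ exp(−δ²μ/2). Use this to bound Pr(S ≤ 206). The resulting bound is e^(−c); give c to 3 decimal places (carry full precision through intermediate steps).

107.219

Write 206 = (1 − δ)μ, so δ = 1 − 206/549.165 = 0.6248851…
Then the exponent is δ²μ/2 = (μ − 206)²/(2μ) = 107.219340.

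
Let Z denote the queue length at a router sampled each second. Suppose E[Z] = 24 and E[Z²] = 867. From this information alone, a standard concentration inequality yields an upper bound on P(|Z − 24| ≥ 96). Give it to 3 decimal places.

0.032

The first two moments determine the variance, so Chebyshev's inequality is the sharpest standard bound available.
Var(Z) = E[Z²] − (E[Z])² = 867 − 576 = 291.
Chebyshev's inequality: P(|Z − μ| ≥ t) ≤ Var(Z)/t² = 291/9216 = 0.0316.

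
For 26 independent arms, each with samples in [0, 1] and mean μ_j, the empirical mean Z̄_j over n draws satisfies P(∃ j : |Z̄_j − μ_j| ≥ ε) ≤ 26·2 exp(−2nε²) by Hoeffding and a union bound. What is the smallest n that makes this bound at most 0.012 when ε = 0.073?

Need 2·26·exp(−2nε²) ≤ 0.012, i.e. exp(−2nε²) ≤ 0.012/52.
So 2nε² ≥ ln(52/0.012) = 8.374092.
Hence n ≥ 8.374092/(2·0.073²) = 785.710.
The smallest integer n is 786.

786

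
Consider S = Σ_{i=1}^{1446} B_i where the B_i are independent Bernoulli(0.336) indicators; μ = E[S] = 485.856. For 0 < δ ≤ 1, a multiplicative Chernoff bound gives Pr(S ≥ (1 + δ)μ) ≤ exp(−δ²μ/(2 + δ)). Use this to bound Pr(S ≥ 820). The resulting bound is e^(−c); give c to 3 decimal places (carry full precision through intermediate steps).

Write 820 = (1 + δ)μ, so δ = 820/485.856 − 1 = 0.6877429…
Then the exponent is δ²μ/(2 + δ) = (820 − μ)² / (μ·(2 + δ)) = 85.501168.

85.501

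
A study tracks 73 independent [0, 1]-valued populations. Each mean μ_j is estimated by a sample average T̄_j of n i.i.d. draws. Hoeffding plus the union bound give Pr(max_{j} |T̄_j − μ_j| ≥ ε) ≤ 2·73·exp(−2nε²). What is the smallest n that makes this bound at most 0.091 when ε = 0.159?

146

Need 2·73·exp(−2nε²) ≤ 0.091, i.e. exp(−2nε²) ≤ 0.091/146.
So 2nε² ≥ ln(146/0.091) = 7.380502.
Hence n ≥ 7.380502/(2·0.159²) = 145.969.
The smallest integer n is 146.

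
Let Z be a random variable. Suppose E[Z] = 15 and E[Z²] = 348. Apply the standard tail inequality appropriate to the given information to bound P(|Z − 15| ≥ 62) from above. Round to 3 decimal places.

0.032

The first two moments determine the variance, so Chebyshev's inequality is the sharpest standard bound available.
Var(Z) = E[Z²] − (E[Z])² = 348 − 225 = 123.
Chebyshev's inequality: P(|Z − μ| ≥ t) ≤ Var(Z)/t² = 123/3844 = 0.0320.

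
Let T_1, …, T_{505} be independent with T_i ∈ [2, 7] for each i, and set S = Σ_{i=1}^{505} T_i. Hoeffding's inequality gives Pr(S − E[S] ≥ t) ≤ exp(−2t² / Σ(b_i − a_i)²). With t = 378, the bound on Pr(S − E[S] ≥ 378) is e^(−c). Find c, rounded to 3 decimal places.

Σ(b_i − a_i)² = 505·(5)² = 12625.
c = 2t²/12625 = 2·378²/12625 = 22.6351.

22.635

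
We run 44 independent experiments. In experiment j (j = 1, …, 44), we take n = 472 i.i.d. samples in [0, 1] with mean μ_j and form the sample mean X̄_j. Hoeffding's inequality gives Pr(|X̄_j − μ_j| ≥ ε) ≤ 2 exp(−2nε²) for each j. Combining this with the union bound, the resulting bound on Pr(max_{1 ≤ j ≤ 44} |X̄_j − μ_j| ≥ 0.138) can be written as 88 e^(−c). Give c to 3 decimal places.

Union bound over the 44 events: Pr(max_{1 ≤ j ≤ 44} |X̄_j − μ_j| ≥ 0.138) ≤ 44·2·exp(−2nε²) = 88 exp(−2·472·0.138²).
So c = 2·472·0.138² = 17.9775.

17.978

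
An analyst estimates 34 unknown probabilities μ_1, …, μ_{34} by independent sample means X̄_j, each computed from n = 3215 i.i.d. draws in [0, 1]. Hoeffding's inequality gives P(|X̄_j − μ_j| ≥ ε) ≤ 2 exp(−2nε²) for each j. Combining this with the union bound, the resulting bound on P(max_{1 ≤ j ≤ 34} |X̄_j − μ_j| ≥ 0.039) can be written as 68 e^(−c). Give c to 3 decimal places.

9.780

Union bound over the 34 events: P(max_{1 ≤ j ≤ 34} |X̄_j − μ_j| ≥ 0.039) ≤ 34·2·exp(−2nε²) = 68 exp(−2·3215·0.039²).
So c = 2·3215·0.039² = 9.7800.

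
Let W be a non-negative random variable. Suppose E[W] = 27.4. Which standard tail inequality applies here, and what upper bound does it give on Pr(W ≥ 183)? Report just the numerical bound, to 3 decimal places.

Only the mean of a non-negative variable is known, so Markov's inequality is the applicable tail bound.
Markov's inequality: for a non-negative random variable, Pr(W ≥ a) ≤ E[W]/a.
Here E[W] = 27.4 and a = 183, so the bound is 27.4/183 = 0.1497.

0.150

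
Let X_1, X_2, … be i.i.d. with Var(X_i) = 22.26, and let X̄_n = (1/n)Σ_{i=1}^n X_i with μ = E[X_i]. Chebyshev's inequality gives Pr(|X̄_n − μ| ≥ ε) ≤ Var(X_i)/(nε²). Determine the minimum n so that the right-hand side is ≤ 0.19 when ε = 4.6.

6

Require 22.26/(n·4.6²) ≤ 0.19, i.e. n ≥ 22.26/(0.19·4.6²) = 5.537.
The smallest integer n is 6.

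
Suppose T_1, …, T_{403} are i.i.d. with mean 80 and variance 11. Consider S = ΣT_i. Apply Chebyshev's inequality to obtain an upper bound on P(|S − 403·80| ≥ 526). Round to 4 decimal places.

0.0160

Var(S) = n·Var(T_i) = 403·11 = 4433.
Chebyshev: P(|S − 403·80| ≥ 526) ≤ Var(S)/526² = 4433/276676 = 0.0160.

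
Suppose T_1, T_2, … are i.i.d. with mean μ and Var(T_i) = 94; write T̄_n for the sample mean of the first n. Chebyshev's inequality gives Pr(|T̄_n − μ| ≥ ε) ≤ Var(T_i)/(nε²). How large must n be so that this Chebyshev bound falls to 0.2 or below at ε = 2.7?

65

Require 94/(n·2.7²) ≤ 0.2, i.e. n ≥ 94/(0.2·2.7²) = 64.472.
The smallest integer n is 65.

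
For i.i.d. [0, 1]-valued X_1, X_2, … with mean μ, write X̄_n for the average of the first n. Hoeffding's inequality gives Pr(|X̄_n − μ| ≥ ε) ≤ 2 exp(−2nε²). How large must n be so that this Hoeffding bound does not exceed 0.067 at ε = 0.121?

Require 2·exp(−2nε²) ≤ 0.067, i.e. 2nε² ≥ ln(2/0.067) = 3.396210.
So n ≥ 3.396210 / (2·0.121²) = 115.983.
The smallest integer n is 116.

116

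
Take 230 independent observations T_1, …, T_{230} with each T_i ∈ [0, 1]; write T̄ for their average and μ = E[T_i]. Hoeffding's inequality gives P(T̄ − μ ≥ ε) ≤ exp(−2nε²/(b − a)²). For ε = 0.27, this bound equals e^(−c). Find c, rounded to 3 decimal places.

33.534

c = 2nε²/(b − a)² = 2·230·0.27² / 1² = 33.5340.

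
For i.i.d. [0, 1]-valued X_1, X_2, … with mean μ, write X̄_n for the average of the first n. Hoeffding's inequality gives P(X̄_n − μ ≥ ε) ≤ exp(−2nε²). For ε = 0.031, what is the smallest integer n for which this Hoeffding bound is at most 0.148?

Require exp(−2nε²) ≤ 0.148, i.e. 2nε² ≥ ln(1/0.148) = 1.910543.
So n ≥ 1.910543 / (2·0.031²) = 994.039.
The smallest integer n is 995.

995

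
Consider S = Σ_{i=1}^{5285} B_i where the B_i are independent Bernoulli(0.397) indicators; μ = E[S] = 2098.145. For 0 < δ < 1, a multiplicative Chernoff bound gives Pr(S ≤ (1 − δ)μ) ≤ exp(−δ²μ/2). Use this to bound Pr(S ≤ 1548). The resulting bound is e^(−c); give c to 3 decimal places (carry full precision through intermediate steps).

Write 1548 = (1 − δ)μ, so δ = 1 − 1548/2098.145 = 0.2622054…
Then the exponent is δ²μ/2 = (μ − 1548)²/(2μ) = 72.125502.

72.126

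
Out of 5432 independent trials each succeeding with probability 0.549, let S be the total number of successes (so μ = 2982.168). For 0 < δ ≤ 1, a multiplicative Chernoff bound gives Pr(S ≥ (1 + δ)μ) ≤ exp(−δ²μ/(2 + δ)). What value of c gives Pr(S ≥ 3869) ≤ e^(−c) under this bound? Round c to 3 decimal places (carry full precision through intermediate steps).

114.794

Write 3869 = (1 + δ)μ, so δ = 3869/2982.168 − 1 = 0.2973783…
Then the exponent is δ²μ/(2 + δ) = (3869 − μ)² / (μ·(2 + δ)) = 114.793711.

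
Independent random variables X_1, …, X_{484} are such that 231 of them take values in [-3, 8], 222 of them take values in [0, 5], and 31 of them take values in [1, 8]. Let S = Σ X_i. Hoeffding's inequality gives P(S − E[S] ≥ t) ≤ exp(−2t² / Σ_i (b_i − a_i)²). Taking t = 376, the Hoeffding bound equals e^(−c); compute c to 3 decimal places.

Σ(b_i − a_i)² = 231·11² + 222·5² + 31·7² = 35020.
c = 2t² / 35020 = 2·376² / 35020 = 8.0740.

8.074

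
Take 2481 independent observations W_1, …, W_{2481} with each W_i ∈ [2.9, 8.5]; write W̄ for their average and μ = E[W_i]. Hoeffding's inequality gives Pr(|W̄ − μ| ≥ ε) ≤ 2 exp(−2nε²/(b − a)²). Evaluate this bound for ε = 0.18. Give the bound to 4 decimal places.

Exponent: 2nε²/(b − a)² = 2·2481·0.18² / 5.6² = 5.12656.
Bound = 2·exp(−5.12656) = 0.01187.

0.0119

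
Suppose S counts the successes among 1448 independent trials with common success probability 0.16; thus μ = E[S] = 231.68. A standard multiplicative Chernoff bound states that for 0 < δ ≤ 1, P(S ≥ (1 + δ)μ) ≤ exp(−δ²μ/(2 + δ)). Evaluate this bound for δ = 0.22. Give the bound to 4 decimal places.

Exponent = δ²μ/(2 + δ) = 0.22²·231.68/2.22 = 5.0510.
Bound = exp(−5.0510) = 0.00640.

0.0064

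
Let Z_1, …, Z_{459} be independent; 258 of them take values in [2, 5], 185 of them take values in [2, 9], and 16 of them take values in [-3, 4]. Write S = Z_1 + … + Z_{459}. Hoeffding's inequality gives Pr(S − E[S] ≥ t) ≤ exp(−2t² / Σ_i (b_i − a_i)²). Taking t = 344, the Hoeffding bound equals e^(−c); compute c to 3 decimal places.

Σ(b_i − a_i)² = 258·3² + 185·7² + 16·7² = 12171.
c = 2t² / 12171 = 2·344² / 12171 = 19.4456.

19.446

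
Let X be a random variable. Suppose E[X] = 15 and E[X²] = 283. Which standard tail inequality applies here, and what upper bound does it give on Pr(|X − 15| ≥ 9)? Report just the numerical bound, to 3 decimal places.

The first two moments determine the variance, so Chebyshev's inequality is the sharpest standard bound available.
Var(X) = E[X²] − (E[X])² = 283 − 225 = 58.
Chebyshev's inequality: Pr(|X − μ| ≥ t) ≤ Var(X)/t² = 58/81 = 0.7160.

0.716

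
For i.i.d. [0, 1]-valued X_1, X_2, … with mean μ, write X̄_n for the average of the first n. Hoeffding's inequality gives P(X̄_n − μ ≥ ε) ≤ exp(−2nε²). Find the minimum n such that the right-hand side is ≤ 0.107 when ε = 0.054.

384

Require exp(−2nε²) ≤ 0.107, i.e. 2nε² ≥ ln(1/0.107) = 2.234926.
So n ≥ 2.234926 / (2·0.054²) = 383.218.
The smallest integer n is 384.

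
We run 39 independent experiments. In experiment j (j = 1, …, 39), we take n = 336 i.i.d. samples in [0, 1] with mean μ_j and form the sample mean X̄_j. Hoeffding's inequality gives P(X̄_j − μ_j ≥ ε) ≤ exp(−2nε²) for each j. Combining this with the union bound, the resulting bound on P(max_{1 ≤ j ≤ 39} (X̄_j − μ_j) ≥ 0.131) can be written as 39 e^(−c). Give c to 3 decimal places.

Union bound over the 39 events: P(max_{1 ≤ j ≤ 39} (X̄_j − μ_j) ≥ 0.131) ≤ 39·exp(−2nε²) = 39 exp(−2·336·0.131²).
So c = 2·336·0.131² = 11.5322.

11.532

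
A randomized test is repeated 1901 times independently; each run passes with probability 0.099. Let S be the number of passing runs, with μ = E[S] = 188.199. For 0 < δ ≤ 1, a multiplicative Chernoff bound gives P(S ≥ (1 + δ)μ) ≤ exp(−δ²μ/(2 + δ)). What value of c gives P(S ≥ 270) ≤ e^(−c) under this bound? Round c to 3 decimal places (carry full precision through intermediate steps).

Write 270 = (1 + δ)μ, so δ = 270/188.199 − 1 = 0.4346516…
Then the exponent is δ²μ/(2 + δ) = (270 − μ)² / (μ·(2 + δ)) = 14.603706.

14.604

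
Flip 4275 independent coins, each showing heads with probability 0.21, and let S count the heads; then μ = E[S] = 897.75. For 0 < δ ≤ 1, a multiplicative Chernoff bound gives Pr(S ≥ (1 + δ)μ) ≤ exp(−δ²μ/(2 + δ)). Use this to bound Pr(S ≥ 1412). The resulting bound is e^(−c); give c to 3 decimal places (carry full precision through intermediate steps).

114.494

Write 1412 = (1 + δ)μ, so δ = 1412/897.75 − 1 = 0.5728209…
Then the exponent is δ²μ/(2 + δ) = (1412 − μ)² / (μ·(2 + δ)) = 114.494236.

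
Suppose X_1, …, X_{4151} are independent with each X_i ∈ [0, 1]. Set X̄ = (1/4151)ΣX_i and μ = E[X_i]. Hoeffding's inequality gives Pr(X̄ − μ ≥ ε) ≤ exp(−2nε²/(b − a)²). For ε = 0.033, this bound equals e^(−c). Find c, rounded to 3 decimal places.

c = 2nε²/(b − a)² = 2·4151·0.033² / 1² = 9.0409.

9.041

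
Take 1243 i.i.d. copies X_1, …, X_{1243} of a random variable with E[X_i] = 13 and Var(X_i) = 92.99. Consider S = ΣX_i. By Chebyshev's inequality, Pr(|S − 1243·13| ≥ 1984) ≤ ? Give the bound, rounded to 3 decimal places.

0.029

Var(S) = n·Var(X_i) = 1243·92.99 = 115586.57.
Chebyshev: Pr(|S − 1243·13| ≥ 1984) ≤ Var(S)/1984² = 115586.57/3936256 = 0.0294.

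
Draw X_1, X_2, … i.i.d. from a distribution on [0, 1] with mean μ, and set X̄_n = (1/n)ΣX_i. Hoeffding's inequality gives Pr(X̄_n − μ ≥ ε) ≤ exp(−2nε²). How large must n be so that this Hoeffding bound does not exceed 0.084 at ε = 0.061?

Require exp(−2nε²) ≤ 0.084, i.e. 2nε² ≥ ln(1/0.084) = 2.476938.
So n ≥ 2.476938 / (2·0.061²) = 332.832.
The smallest integer n is 333.

333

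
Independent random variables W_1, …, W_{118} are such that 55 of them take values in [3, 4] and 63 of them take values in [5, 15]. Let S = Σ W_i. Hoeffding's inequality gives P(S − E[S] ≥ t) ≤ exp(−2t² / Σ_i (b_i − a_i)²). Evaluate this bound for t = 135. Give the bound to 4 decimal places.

Σ(b_i − a_i)² = 55·1² + 63·10² = 6355.
Exponent = 2·135² / 6355 = 5.73564.
Bound = exp(−5.73564) = 0.00323.

0.0032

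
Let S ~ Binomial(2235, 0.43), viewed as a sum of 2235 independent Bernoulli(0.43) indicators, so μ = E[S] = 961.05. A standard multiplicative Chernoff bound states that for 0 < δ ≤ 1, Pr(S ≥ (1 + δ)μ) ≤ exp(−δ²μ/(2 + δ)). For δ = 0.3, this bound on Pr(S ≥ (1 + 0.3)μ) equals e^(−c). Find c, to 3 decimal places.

37.606

c = δ²μ/(2 + δ) = 0.3²·961.05/(2 + 0.3) = 37.6063.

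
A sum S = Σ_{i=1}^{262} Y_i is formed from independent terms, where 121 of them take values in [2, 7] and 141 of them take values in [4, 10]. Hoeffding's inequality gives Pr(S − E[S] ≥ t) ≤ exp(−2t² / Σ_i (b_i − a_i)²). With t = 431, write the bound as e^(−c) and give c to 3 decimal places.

45.861

Σ(b_i − a_i)² = 121·5² + 141·6² = 8101.
c = 2t² / 8101 = 2·431² / 8101 = 45.8613.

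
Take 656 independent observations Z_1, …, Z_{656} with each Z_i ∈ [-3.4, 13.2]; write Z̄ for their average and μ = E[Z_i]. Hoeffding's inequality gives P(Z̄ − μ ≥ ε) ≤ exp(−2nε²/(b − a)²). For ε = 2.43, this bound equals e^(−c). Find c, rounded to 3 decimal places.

c = 2nε²/(b − a)² = 2·656·2.43² / 16.6² = 28.1145.

28.114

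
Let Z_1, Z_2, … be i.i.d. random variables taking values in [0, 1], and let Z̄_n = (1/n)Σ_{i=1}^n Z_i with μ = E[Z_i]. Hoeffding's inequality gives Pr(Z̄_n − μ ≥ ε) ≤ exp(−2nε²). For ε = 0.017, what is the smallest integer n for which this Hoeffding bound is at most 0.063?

Require exp(−2nε²) ≤ 0.063, i.e. 2nε² ≥ ln(1/0.063) = 2.764621.
So n ≥ 2.764621 / (2·0.017²) = 4783.081.
The smallest integer n is 4784.

4784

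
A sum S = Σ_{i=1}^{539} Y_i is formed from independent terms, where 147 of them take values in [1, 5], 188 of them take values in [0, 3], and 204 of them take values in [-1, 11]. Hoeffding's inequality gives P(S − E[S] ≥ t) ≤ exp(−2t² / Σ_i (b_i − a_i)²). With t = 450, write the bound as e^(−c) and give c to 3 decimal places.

12.118

Σ(b_i − a_i)² = 147·4² + 188·3² + 204·12² = 33420.
c = 2t² / 33420 = 2·450² / 33420 = 12.1185.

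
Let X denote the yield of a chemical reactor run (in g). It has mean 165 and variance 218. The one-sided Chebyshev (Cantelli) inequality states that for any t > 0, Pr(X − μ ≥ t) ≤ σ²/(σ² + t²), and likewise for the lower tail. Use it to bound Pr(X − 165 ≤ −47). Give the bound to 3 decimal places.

0.090

Here σ² = 218 and t = 47, so σ² + t² = 2427.
Cantelli's bound: 218/2427 = 0.0898.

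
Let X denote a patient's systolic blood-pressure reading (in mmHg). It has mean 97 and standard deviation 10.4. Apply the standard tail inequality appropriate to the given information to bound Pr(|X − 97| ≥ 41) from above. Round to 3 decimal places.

Mean and variance are known, so Chebyshev's inequality applies.
Chebyshev: Pr(|X − μ| ≥ t) ≤ Var(X)/t².
Var(X) = σ² = 10.4² = 108.16.
Bound = 108.16 / 1681 = 0.0643.

0.064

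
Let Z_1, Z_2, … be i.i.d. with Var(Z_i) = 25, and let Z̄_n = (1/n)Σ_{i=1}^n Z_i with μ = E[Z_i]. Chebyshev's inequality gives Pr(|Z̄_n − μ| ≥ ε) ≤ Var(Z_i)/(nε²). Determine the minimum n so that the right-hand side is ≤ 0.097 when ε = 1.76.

Require 25/(n·1.76²) ≤ 0.097, i.e. n ≥ 25/(0.097·1.76²) = 83.204.
The smallest integer n is 84.

84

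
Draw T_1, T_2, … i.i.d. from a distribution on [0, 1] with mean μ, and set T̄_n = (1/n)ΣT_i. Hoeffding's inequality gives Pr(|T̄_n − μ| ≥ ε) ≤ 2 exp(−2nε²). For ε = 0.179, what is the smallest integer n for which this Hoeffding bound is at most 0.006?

91

Require 2·exp(−2nε²) ≤ 0.006, i.e. 2nε² ≥ ln(2/0.006) = 5.809143.
So n ≥ 5.809143 / (2·0.179²) = 90.652.
The smallest integer n is 91.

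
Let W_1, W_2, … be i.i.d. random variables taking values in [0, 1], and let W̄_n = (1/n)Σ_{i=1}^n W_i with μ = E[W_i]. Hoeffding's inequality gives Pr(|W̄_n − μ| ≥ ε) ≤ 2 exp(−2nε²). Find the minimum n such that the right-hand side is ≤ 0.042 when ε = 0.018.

5962

Require 2·exp(−2nε²) ≤ 0.042, i.e. 2nε² ≥ ln(2/0.042) = 3.863233.
So n ≥ 3.863233 / (2·0.018²) = 5961.779.
The smallest integer n is 5962.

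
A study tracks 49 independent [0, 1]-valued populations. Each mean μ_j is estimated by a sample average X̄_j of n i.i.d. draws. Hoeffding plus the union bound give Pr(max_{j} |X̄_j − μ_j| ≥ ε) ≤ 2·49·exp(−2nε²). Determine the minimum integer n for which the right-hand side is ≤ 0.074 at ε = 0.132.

207

Need 2·49·exp(−2nε²) ≤ 0.074, i.e. exp(−2nε²) ≤ 0.074/98.
So 2nε² ≥ ln(98/0.074) = 7.188658.
Hence n ≥ 7.188658/(2·0.132²) = 206.286.
The smallest integer n is 207.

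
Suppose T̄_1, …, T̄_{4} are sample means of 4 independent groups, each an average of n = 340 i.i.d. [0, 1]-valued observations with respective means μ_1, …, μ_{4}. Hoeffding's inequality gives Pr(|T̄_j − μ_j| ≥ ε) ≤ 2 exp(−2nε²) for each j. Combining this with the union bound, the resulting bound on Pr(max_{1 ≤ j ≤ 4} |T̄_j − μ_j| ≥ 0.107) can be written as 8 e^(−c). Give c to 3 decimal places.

7.785

Union bound over the 4 events: Pr(max_{1 ≤ j ≤ 4} |T̄_j − μ_j| ≥ 0.107) ≤ 4·2·exp(−2nε²) = 8 exp(−2·340·0.107²).
So c = 2·340·0.107² = 7.7853.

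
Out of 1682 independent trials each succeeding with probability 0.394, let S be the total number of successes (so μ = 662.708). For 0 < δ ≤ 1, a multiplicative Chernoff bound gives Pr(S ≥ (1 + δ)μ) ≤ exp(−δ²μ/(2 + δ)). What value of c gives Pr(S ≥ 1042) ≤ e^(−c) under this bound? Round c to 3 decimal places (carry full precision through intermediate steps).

Write 1042 = (1 + δ)μ, so δ = 1042/662.708 − 1 = 0.5723365…
Then the exponent is δ²μ/(2 + δ) = (1042 − μ)² / (μ·(2 + δ)) = 84.391240.

84.391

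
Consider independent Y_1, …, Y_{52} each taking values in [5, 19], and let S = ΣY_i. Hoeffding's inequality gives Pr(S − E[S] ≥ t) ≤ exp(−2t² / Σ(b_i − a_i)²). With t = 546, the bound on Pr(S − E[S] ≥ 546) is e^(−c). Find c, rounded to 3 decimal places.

Σ(b_i − a_i)² = 52·(14)² = 10192.
c = 2t²/10192 = 2·546²/10192 = 58.5000.

58.500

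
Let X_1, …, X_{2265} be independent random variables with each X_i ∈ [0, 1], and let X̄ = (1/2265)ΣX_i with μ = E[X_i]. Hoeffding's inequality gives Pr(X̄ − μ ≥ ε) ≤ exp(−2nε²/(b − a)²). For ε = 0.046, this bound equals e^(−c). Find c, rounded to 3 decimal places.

9.585

c = 2nε²/(b − a)² = 2·2265·0.046² / 1² = 9.5855.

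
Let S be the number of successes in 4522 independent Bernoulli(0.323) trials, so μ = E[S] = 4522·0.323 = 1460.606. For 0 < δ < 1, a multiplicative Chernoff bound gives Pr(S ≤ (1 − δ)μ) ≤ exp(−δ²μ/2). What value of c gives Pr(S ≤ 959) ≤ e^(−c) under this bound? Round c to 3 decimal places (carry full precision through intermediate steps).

Write 959 = (1 − δ)μ, so δ = 1 − 959/1460.606 = 0.3434232…
Then the exponent is δ²μ/2 = (μ − 959)²/(2μ) = 86.131571.

86.132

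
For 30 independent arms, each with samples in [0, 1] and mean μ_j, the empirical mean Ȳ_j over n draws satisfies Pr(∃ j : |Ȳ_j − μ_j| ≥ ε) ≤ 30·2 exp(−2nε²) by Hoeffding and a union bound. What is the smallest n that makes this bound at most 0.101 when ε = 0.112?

Need 2·30·exp(−2nε²) ≤ 0.101, i.e. exp(−2nε²) ≤ 0.101/60.
So 2nε² ≥ ln(60/0.101) = 6.386979.
Hence n ≥ 6.386979/(2·0.112²) = 254.583.
The smallest integer n is 255.

255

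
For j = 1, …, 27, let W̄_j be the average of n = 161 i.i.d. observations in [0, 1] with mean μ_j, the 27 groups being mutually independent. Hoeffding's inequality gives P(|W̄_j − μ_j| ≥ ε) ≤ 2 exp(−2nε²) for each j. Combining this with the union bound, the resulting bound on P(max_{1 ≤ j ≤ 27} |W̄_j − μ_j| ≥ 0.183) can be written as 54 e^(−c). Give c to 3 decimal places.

Union bound over the 27 events: P(max_{1 ≤ j ≤ 27} |W̄_j − μ_j| ≥ 0.183) ≤ 27·2·exp(−2nε²) = 54 exp(−2·161·0.183²).
So c = 2·161·0.183² = 10.7835.

10.783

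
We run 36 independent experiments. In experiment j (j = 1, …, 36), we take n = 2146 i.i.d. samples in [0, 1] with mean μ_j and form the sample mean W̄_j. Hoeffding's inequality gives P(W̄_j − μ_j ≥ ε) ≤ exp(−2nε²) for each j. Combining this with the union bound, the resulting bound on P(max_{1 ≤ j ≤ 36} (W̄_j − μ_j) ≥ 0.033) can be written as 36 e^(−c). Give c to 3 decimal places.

4.674

Union bound over the 36 events: P(max_{1 ≤ j ≤ 36} (W̄_j − μ_j) ≥ 0.033) ≤ 36·exp(−2nε²) = 36 exp(−2·2146·0.033²).
So c = 2·2146·0.033² = 4.6740.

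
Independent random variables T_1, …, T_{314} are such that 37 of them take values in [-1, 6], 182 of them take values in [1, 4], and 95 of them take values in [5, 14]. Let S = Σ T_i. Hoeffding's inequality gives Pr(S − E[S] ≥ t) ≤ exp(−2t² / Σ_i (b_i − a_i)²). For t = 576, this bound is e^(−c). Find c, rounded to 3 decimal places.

Σ(b_i − a_i)² = 37·7² + 182·3² + 95·9² = 11146.
c = 2t² / 11146 = 2·576² / 11146 = 59.5327.

59.533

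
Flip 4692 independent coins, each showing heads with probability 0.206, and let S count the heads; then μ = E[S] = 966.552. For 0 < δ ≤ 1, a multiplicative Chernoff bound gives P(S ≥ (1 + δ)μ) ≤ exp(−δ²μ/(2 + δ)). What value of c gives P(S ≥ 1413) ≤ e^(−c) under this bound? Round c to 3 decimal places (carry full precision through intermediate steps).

83.762

Write 1413 = (1 + δ)μ, so δ = 1413/966.552 − 1 = 0.4618975…
Then the exponent is δ²μ/(2 + δ) = (1413 − μ)² / (μ·(2 + δ)) = 83.761908.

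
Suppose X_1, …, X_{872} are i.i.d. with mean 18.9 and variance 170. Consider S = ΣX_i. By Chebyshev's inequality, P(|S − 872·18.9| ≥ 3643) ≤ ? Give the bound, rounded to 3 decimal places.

Var(S) = n·Var(X_i) = 872·170 = 148240.
Chebyshev: P(|S − 872·18.9| ≥ 3643) ≤ Var(S)/3643² = 148240/13271449 = 0.0112.

0.011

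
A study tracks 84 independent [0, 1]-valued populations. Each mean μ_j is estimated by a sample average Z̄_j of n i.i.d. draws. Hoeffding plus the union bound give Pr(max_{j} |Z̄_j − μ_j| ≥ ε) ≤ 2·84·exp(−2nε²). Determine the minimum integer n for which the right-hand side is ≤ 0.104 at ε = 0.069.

Need 2·84·exp(−2nε²) ≤ 0.104, i.e. exp(−2nε²) ≤ 0.104/168.
So 2nε² ≥ ln(168/0.104) = 7.387328.
Hence n ≥ 7.387328/(2·0.069²) = 775.817.
The smallest integer n is 776.

776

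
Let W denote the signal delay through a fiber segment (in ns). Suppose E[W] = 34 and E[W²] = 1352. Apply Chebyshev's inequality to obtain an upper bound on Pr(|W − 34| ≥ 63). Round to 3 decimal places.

0.049

Var(W) = E[W²] − (E[W])² = 1352 − 1156 = 196.
Chebyshev's inequality: Pr(|W − μ| ≥ t) ≤ Var(W)/t² = 196/3969 = 0.0494.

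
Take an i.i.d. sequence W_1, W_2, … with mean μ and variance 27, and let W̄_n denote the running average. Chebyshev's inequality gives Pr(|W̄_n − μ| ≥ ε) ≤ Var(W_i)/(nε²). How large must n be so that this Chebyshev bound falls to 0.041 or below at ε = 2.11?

Require 27/(n·2.11²) ≤ 0.041, i.e. n ≥ 27/(0.041·2.11²) = 147.916.
The smallest integer n is 148.

148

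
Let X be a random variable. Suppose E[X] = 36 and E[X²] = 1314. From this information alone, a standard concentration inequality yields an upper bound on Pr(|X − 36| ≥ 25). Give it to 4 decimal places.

The first two moments determine the variance, so Chebyshev's inequality is the sharpest standard bound available.
Var(X) = E[X²] − (E[X])² = 1314 − 1296 = 18.
Chebyshev's inequality: Pr(|X − μ| ≥ t) ≤ Var(X)/t² = 18/625 = 0.0288.

0.0288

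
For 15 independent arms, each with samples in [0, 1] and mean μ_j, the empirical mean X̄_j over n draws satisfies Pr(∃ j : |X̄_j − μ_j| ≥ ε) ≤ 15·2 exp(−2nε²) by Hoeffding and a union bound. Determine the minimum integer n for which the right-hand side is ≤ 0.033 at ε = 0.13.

202

Need 2·15·exp(−2nε²) ≤ 0.033, i.e. exp(−2nε²) ≤ 0.033/30.
So 2nε² ≥ ln(30/0.033) = 6.812445.
Hence n ≥ 6.812445/(2·0.13²) = 201.552.
The smallest integer n is 202.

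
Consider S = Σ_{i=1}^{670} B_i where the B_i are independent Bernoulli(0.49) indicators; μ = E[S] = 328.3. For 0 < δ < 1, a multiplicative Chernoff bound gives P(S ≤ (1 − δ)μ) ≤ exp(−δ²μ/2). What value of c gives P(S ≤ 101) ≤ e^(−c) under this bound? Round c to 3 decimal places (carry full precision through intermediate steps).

78.686

Write 101 = (1 − δ)μ, so δ = 1 − 101/328.3 = 0.6923546…
Then the exponent is δ²μ/2 = (μ − 101)²/(2μ) = 78.686095.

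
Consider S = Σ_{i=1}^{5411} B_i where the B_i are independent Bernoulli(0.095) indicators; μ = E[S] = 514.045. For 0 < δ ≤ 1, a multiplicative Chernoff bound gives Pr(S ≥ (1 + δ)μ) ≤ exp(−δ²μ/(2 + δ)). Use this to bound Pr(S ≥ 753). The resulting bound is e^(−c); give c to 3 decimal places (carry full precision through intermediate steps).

45.065

Write 753 = (1 + δ)μ, so δ = 753/514.045 − 1 = 0.4648523…
Then the exponent is δ²μ/(2 + δ) = (753 − μ)² / (μ·(2 + δ)) = 45.065086.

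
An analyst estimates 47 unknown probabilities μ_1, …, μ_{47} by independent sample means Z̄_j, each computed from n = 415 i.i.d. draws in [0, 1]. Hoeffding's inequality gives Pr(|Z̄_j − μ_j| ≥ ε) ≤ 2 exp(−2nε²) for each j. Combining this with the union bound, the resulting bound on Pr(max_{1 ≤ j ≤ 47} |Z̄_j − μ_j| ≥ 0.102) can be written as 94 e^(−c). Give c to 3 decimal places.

Union bound over the 47 events: Pr(max_{1 ≤ j ≤ 47} |Z̄_j − μ_j| ≥ 0.102) ≤ 47·2·exp(−2nε²) = 94 exp(−2·415·0.102²).
So c = 2·415·0.102² = 8.6353.

8.635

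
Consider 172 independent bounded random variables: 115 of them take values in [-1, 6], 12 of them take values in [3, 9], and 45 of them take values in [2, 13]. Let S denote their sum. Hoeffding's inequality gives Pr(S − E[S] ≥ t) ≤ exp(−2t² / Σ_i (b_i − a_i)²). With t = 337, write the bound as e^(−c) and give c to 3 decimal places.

19.731

Σ(b_i − a_i)² = 115·7² + 12·6² + 45·11² = 11512.
c = 2t² / 11512 = 2·337² / 11512 = 19.7305.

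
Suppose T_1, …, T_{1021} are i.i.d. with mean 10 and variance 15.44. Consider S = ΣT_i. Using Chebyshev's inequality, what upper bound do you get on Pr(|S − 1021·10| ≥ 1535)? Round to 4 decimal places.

Var(S) = n·Var(T_i) = 1021·15.44 = 15764.24.
Chebyshev: Pr(|S − 1021·10| ≥ 1535) ≤ Var(S)/1535² = 15764.24/2356225 = 0.0067.

0.0067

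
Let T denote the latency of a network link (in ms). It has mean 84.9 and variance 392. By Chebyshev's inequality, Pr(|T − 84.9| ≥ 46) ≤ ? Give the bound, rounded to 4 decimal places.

0.1853

Chebyshev: Pr(|T − μ| ≥ t) ≤ Var(T)/t².
Bound = 392 / 2116 = 0.1853.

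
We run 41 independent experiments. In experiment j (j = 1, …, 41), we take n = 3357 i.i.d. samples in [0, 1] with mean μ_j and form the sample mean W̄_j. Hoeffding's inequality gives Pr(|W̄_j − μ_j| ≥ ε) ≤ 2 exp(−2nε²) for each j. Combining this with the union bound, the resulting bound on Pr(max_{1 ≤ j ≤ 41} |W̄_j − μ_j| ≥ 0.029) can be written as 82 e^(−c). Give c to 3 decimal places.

Union bound over the 41 events: Pr(max_{1 ≤ j ≤ 41} |W̄_j − μ_j| ≥ 0.029) ≤ 41·2·exp(−2nε²) = 82 exp(−2·3357·0.029²).
So c = 2·3357·0.029² = 5.6465.

5.646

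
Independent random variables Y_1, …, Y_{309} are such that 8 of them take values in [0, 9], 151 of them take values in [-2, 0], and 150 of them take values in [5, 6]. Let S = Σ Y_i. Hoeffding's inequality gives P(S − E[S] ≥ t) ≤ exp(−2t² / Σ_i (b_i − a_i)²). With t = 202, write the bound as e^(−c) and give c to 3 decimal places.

Σ(b_i − a_i)² = 8·9² + 151·2² + 150·1² = 1402.
c = 2t² / 1402 = 2·202² / 1402 = 58.2083.

58.208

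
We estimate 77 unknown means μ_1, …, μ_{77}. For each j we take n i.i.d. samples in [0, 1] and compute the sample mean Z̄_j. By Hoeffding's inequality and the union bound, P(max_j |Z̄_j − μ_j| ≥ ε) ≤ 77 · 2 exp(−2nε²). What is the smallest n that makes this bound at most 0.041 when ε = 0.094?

466

Need 2·77·exp(−2nε²) ≤ 0.041, i.e. exp(−2nε²) ≤ 0.041/154.
So 2nε² ≥ ln(154/0.041) = 8.231136.
Hence n ≥ 8.231136/(2·0.094²) = 465.773.
The smallest integer n is 466.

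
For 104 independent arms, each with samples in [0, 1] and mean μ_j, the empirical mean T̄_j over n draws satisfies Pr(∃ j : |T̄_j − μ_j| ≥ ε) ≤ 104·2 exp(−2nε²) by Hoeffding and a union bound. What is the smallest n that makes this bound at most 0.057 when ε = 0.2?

Need 2·104·exp(−2nε²) ≤ 0.057, i.e. exp(−2nε²) ≤ 0.057/208.
So 2nε² ≥ ln(208/0.057) = 8.202242.
Hence n ≥ 8.202242/(2·0.2²) = 102.528.
The smallest integer n is 103.

103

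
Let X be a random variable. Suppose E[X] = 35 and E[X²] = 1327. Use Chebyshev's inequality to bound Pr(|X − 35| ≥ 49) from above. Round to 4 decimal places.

Var(X) = E[X²] − (E[X])² = 1327 − 1225 = 102.
Chebyshev's inequality: Pr(|X − μ| ≥ t) ≤ Var(X)/t² = 102/2401 = 0.0425.

0.0425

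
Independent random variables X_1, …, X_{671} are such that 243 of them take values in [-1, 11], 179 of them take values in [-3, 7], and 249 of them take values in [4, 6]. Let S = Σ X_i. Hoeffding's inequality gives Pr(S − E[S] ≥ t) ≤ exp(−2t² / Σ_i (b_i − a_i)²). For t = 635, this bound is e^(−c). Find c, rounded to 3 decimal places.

14.965

Σ(b_i − a_i)² = 243·12² + 179·10² + 249·2² = 53888.
c = 2t² / 53888 = 2·635² / 53888 = 14.9653.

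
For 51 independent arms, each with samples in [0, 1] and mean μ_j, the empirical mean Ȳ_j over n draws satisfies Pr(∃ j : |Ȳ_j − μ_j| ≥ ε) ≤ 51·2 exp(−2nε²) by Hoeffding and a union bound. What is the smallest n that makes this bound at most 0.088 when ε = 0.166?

129

Need 2·51·exp(−2nε²) ≤ 0.088, i.e. exp(−2nε²) ≤ 0.088/102.
So 2nε² ≥ ln(102/0.088) = 7.055391.
Hence n ≥ 7.055391/(2·0.166²) = 128.019.
The smallest integer n is 129.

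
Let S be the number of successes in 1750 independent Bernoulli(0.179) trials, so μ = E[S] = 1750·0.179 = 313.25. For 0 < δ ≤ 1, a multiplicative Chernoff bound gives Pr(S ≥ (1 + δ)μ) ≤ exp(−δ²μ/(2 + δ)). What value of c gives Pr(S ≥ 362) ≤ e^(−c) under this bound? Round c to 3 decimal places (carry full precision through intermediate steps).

Write 362 = (1 + δ)μ, so δ = 362/313.25 − 1 = 0.1556265…
Then the exponent is δ²μ/(2 + δ) = (362 − μ)² / (μ·(2 + δ)) = 3.519530.

3.520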